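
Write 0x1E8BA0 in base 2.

0b111101000101110100000

Expand each hex digit to 4 bits: 1=0001 E=1110 8=1000 B=1011 A=1010 0=0000.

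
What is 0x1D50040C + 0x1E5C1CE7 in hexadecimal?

0x3BAC20F3

Add column by column in base 16, right to left:
  C+7 = 3 carry 1
  0+E+1 = F
  4+C = 0 carry 1
  0+1+1 = 2
  0+C = C
  5+5 = A
  D+E = B carry 1
  1+1+1 = 3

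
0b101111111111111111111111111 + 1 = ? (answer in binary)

0b110000000000000000000000000

The trailing 25 digits are 1 (max in base 2), so adding 1 cascades: they roll to 0 and the next digit up increments.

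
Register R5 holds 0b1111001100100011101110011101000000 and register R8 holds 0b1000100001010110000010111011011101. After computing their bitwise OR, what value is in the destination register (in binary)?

0b1111101101110111101110111111011101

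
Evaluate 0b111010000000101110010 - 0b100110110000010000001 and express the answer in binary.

Subtract column by column in base 2:
  0-1 → 1 (borrow)
  1-0-1 → 0
  0-0 → 0
  0-0 → 0
  1-0 → 1
  1-0 → 1
  1-0 → 1
  0-1 → 1 (borrow)
  1-0-1 → 0
  0-0 → 0
  0-0 → 0
  0-0 → 0
  0-0 → 0
  0-1 → 1 (borrow)
  0-1-1 → 0 (borrow)
  0-0-1 → 1 (borrow)
  1-1-1 → 1 (borrow)
  0-1-1 → 0 (borrow)
  1-0-1 → 0
  1-0 → 1
  1-1 → 0

0b10011010000011110001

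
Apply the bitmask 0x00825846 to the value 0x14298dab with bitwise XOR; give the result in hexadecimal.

XOR each hex digit independently (no carries):
  1^0=1, 4^0=4, 2^8=a, 9^2=b, 8^5=d, d^8=5, a^4=e, b^6=d

0x14abd5ed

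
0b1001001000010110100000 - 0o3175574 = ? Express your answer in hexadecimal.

0b1001001000010110100000 = 0x2485A0 in hexadecimal.
0o3175574 = 0xCFB7C in hexadecimal.
Subtract column by column in base 16:
  0-C → 4 (borrow)
  A-7-1 → 2
  5-B → A (borrow)
  8-F-1 → 8 (borrow)
  4-C-1 → 7 (borrow)
  2-0-1 → 1

0x178A24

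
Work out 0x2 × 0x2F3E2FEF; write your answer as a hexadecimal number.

Multiply each base-16 digit by 2, carrying:
  F×2 = 30 → write E carry 1
  E×2+1 = 29 → write D carry 1
  F×2+1 = 31 → write F carry 1
  2×2+1 = 5 → write 5
  E×2 = 28 → write C carry 1
  3×2+1 = 7 → write 7
  F×2 = 30 → write E carry 1
  2×2+1 = 5 → write 5

0x5E7C5FDE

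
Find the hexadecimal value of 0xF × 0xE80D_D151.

0xD98CF43BF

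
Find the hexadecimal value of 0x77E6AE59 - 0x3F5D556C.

0x388958ED

Subtract column by column in base 16:
  9-C → D (borrow)
  5-6-1 → E (borrow)
  E-5-1 → 8
  A-5 → 5
  6-D → 9 (borrow)
  E-5-1 → 8
  7-F → 8 (borrow)
  7-3-1 → 3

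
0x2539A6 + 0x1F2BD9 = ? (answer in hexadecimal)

Add column by column in base 16, right to left:
  6+9 = F
  A+D = 7 carry 1
  9+B+1 = 5 carry 1
  3+2+1 = 6
  5+F = 4 carry 1
  2+1+1 = 4

0x44657F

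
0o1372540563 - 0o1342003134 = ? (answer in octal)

Subtract column by column in base 8:
  3-4 → 7 (borrow)
  6-3-1 → 2
  5-1 → 4
  0-3 → 5 (borrow)
  4-0-1 → 3
  5-0 → 5
  2-2 → 0
  7-4 → 3
  3-3 → 0
  1-1 → 0

0o30535427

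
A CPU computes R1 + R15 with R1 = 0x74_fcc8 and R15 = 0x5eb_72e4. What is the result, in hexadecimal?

0x6606fac

Add column by column in base 16, right to left:
  8+4 = c
  c+e = a carry 1
  c+2+1 = f
  f+7 = 6 carry 1
  4+b+1 = 0 carry 1
  7+e+1 = 6 carry 1
  0+5+1 = 6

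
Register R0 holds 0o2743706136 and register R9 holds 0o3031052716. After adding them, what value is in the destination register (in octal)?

Add column by column in base 8, right to left:
  6+6 = 4 carry 1
  3+1+1 = 5
  1+7 = 0 carry 1
  6+2+1 = 1 carry 1
  0+5+1 = 6
  7+0 = 7
  3+1 = 4
  4+3 = 7
  7+0 = 7
  2+3 = 5

0o5774761054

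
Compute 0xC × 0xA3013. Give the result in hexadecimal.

0x7A40E4

Multiply each base-16 digit by 12, carrying:
  3×12 = 36 → write 4 carry 2
  1×12+2 = 14 → write E
  0×12 = 0 → write 0
  3×12 = 36 → write 4 carry 2
  A×12+2 = 122 → write A carry 7
  remaining carry: 7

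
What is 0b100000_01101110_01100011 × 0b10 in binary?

Multiply each base-2 digit by 2, carrying:
  1×2 = 2 → write 0 carry 1
  1×2+1 = 3 → write 1 carry 1
  0×2+1 = 1 → write 1
  0×2 = 0 → write 0
  0×2 = 0 → write 0
  1×2 = 2 → write 0 carry 1
  1×2+1 = 3 → write 1 carry 1
  0×2+1 = 1 → write 1
  0×2 = 0 → write 0
  1×2 = 2 → write 0 carry 1
  1×2+1 = 3 → write 1 carry 1
  1×2+1 = 3 → write 1 carry 1
  0×2+1 = 1 → write 1
  1×2 = 2 → write 0 carry 1
  1×2+1 = 3 → write 1 carry 1
  0×2+1 = 1 → write 1
  0×2 = 0 → write 0
  0×2 = 0 → write 0
  0×2 = 0 → write 0
  0×2 = 0 → write 0
  0×2 = 0 → write 0
  1×2 = 2 → write 0 carry 1
  remaining carry: 1

0b10000001101110011000110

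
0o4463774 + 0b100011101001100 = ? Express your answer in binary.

0o4463774 = 0b100100110011111111100 in binary.
Add column by column in base 2, right to left:
  0+0 = 0
  0+0 = 0
  1+1 = 0 carry 1
  1+1+1 = 1 carry 1
  1+0+1 = 0 carry 1
  1+0+1 = 0 carry 1
  1+1+1 = 1 carry 1
  1+0+1 = 0 carry 1
  1+1+1 = 1 carry 1
  1+1+1 = 1 carry 1
  1+1+1 = 1 carry 1
  0+0+1 = 1
  0+0 = 0
  1+0 = 1
  1+1 = 0 carry 1
  0+0+1 = 1
  0+0 = 0
  1+0 = 1
  0+0 = 0
  0+0 = 0
  1+0 = 1

0b100101010111101001000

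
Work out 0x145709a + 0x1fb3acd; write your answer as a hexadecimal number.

Add column by column in base 16, right to left:
  a+d = 7 carry 1
  9+c+1 = 6 carry 1
  0+a+1 = b
  7+3 = a
  5+b = 0 carry 1
  4+f+1 = 4 carry 1
  1+1+1 = 3

0x340ab67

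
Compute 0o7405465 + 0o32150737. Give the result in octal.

Add column by column in base 8, right to left:
  5+7 = 4 carry 1
  6+3+1 = 2 carry 1
  4+7+1 = 4 carry 1
  5+0+1 = 6
  0+5 = 5
  4+1 = 5
  7+2 = 1 carry 1
  0+3+1 = 4

0o41556424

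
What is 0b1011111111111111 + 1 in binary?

0b1100000000000000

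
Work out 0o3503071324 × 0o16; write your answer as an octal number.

0o62653443630

Multiply each base-8 digit by 14, carrying:
  4×14 = 56 → write 0 carry 7
  2×14+7 = 35 → write 3 carry 4
  3×14+4 = 46 → write 6 carry 5
  1×14+5 = 19 → write 3 carry 2
  7×14+2 = 100 → write 4 carry 12
  0×14+12 = 12 → write 4 carry 1
  3×14+1 = 43 → write 3 carry 5
  0×14+5 = 5 → write 5
  5×14 = 70 → write 6 carry 8
  3×14+8 = 50 → write 2 carry 6
  remaining carry: 6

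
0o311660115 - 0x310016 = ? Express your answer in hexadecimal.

0o311660115 = 0x327604d in hexadecimal.
Subtract column by column in base 16:
  d-6 → 7
  4-1 → 3
  0-0 → 0
  6-0 → 6
  7-1 → 6
  2-3 → f (borrow)
  3-0-1 → 2

0x2f66037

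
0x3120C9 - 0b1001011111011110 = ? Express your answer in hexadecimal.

0b1001011111011110 = 0x97DE in hexadecimal.
Subtract column by column in base 16:
  9-E → B (borrow)
  C-D-1 → E (borrow)
  0-7-1 → 8 (borrow)
  2-9-1 → 8 (borrow)
  1-0-1 → 0
  3-0 → 3

0x3088EB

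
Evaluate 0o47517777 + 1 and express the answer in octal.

0o47520000

The trailing 4 digits are 7 (max in base 8), so adding 1 cascades: they roll to 0 and the next digit up increments.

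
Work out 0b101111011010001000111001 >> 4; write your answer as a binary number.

0b10111101101000100011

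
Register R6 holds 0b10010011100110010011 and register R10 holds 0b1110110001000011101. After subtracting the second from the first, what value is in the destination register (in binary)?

0b11101011101110110

Subtract column by column in base 2:
  1-1 → 0
  1-0 → 1
  0-1 → 1 (borrow)
  0-1-1 → 0 (borrow)
  1-1-1 → 1 (borrow)
  0-0-1 → 1 (borrow)
  0-0-1 → 1 (borrow)
  1-0-1 → 0
  1-0 → 1
  0-1 → 1 (borrow)
  0-0-1 → 1 (borrow)
  1-0-1 → 0
  1-0 → 1
  1-1 → 0
  0-1 → 1 (borrow)
  0-0-1 → 1 (borrow)
  1-1-1 → 1 (borrow)
  0-1-1 → 0 (borrow)
  0-1-1 → 0 (borrow)
  1-0-1 → 0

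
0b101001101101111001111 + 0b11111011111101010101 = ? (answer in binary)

0b1001001001101100100100

Add column by column in base 2, right to left:
  1+1 = 0 carry 1
  1+0+1 = 0 carry 1
  1+1+1 = 1 carry 1
  1+0+1 = 0 carry 1
  0+1+1 = 0 carry 1
  0+0+1 = 1
  1+1 = 0 carry 1
  1+0+1 = 0 carry 1
  1+1+1 = 1 carry 1
  1+1+1 = 1 carry 1
  0+1+1 = 0 carry 1
  1+1+1 = 1 carry 1
  1+1+1 = 1 carry 1
  0+1+1 = 0 carry 1
  1+0+1 = 0 carry 1
  1+1+1 = 1 carry 1
  0+1+1 = 0 carry 1
  0+1+1 = 0 carry 1
  1+1+1 = 1 carry 1
  0+1+1 = 0 carry 1
  1+0+1 = 0 carry 1
  final carry 1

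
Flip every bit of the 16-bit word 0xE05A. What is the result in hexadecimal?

Each hex digit d becomes F−d:
  E→1, 0→F, 5→A, A→5

0x1FA5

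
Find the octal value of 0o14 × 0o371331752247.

Multiply each base-8 digit by 12, carrying:
  7×12 = 84 → write 4 carry 10
  4×12+10 = 58 → write 2 carry 7
  2×12+7 = 31 → write 7 carry 3
  2×12+3 = 27 → write 3 carry 3
  5×12+3 = 63 → write 7 carry 7
  7×12+7 = 91 → write 3 carry 11
  1×12+11 = 23 → write 7 carry 2
  3×12+2 = 38 → write 6 carry 4
  3×12+4 = 40 → write 0 carry 5
  1×12+5 = 17 → write 1 carry 2
  7×12+2 = 86 → write 6 carry 10
  3×12+10 = 46 → write 6 carry 5
  remaining carry: 5

0o5661067373724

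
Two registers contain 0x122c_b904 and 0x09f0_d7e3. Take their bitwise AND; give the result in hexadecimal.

0x00209100

AND each hex digit independently (no carries):
  1&0=0, 2&9=0, 2&f=2, c&0=0, b&d=9, 9&7=1, 0&e=0, 4&3=0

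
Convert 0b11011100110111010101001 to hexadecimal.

Group the bits into nibbles: 0110 1110 0110 1110 1010 1001 → 6E6EA9.

0x6E6EA9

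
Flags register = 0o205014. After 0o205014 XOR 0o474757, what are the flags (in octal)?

0o671743

XOR each oct digit independently (no carries):
  2^4=6, 0^7=7, 5^4=1, 0^7=7, 1^5=4, 4^7=3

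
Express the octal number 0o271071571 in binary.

Each octal digit is 3 bits: 2=010 7=111 1=001 0=000 7=111 1=001 5=101 7=111 1=001.

0b10111001000111001101111001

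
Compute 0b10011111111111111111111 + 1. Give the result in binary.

The trailing 20 digits are 1 (max in base 2), so adding 1 cascades: they roll to 0 and the next digit up increments.

0b10100000000000000000000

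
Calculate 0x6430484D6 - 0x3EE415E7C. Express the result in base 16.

0x254C3265A

Subtract column by column in base 16:
  6-C → A (borrow)
  D-7-1 → 5
  4-E → 6 (borrow)
  8-5-1 → 2
  4-1 → 3
  0-4 → C (borrow)
  3-E-1 → 4 (borrow)
  4-E-1 → 5 (borrow)
  6-3-1 → 2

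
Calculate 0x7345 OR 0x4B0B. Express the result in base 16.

0x7B4F

OR each hex digit independently (no carries):
  7|4=7, 3|B=B, 4|0=4, 5|B=F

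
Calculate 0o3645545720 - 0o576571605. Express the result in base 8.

Subtract column by column in base 8:
  0-5 → 3 (borrow)
  2-0-1 → 1
  7-6 → 1
  5-1 → 4
  4-7 → 5 (borrow)
  5-5-1 → 7 (borrow)
  5-6-1 → 6 (borrow)
  4-7-1 → 4 (borrow)
  6-5-1 → 0
  3-0 → 3

0o3046754113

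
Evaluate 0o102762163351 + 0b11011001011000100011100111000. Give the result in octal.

0b11011001011000100011100111000 = 0o3313043470 in octal.
Add column by column in base 8, right to left:
  1+0 = 1
  5+7 = 4 carry 1
  3+4+1 = 0 carry 1
  3+3+1 = 7
  6+4 = 2 carry 1
  1+0+1 = 2
  2+3 = 5
  6+1 = 7
  7+3 = 2 carry 1
  2+3+1 = 6
  0+0 = 0
  1+0 = 1

0o106275227041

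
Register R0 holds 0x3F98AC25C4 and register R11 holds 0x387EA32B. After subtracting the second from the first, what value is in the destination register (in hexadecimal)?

0x3F602D8299

Subtract column by column in base 16:
  4-B → 9 (borrow)
  C-2-1 → 9
  5-3 → 2
  2-A → 8 (borrow)
  C-E-1 → D (borrow)
  A-7-1 → 2
  8-8 → 0
  9-3 → 6
  F-0 → F
  3-0 → 3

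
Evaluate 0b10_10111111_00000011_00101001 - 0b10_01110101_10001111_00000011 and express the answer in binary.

0b10010010111010000100110

Subtract column by column in base 2:
  1-1 → 0
  0-1 → 1 (borrow)
  0-0-1 → 1 (borrow)
  1-0-1 → 0
  0-0 → 0
  1-0 → 1
  0-0 → 0
  0-0 → 0
  1-1 → 0
  1-1 → 0
  0-1 → 1 (borrow)
  0-1-1 → 0 (borrow)
  0-0-1 → 1 (borrow)
  0-0-1 → 1 (borrow)
  0-0-1 → 1 (borrow)
  0-1-1 → 0 (borrow)
  1-1-1 → 1 (borrow)
  1-0-1 → 0
  1-1 → 0
  1-0 → 1
  1-1 → 0
  1-1 → 0
  0-1 → 1 (borrow)
  1-0-1 → 0
  0-0 → 0
  1-1 → 0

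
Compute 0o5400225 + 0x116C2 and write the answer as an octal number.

0o5613527

0x116C2 = 0o213302 in octal.
Add column by column in base 8, right to left:
  5+2 = 7
  2+0 = 2
  2+3 = 5
  0+3 = 3
  0+1 = 1
  4+2 = 6
  5+0 = 5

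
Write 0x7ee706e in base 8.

Expand each hex digit to 4 bits: 7=0111 e=1110 e=1110 7=0111 0=0000 6=0110 e=1110.
Group the bits in threes: 111 111 011 100 111 000 001 101 110 → 773470156.

0o773470156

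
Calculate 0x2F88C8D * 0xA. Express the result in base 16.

0x1DB57D82

Multiply each base-16 digit by 10, carrying:
  D×10 = 130 → write 2 carry 8
  8×10+8 = 88 → write 8 carry 5
  C×10+5 = 125 → write D carry 7
  8×10+7 = 87 → write 7 carry 5
  8×10+5 = 85 → write 5 carry 5
  F×10+5 = 155 → write B carry 9
  2×10+9 = 29 → write D carry 1
  remaining carry: 1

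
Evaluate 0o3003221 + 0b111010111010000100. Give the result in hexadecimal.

0xfb515

0o3003221 = 0xc0691 in hexadecimal.
0b111010111010000100 = 0x3ae84 in hexadecimal.
Add column by column in base 16, right to left:
  1+4 = 5
  9+8 = 1 carry 1
  6+e+1 = 5 carry 1
  0+a+1 = b
  c+3 = f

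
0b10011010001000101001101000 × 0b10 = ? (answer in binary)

Multiply each base-2 digit by 2, carrying:
  0×2 = 0 → write 0
  0×2 = 0 → write 0
  0×2 = 0 → write 0
  1×2 = 2 → write 0 carry 1
  0×2+1 = 1 → write 1
  1×2 = 2 → write 0 carry 1
  1×2+1 = 3 → write 1 carry 1
  0×2+1 = 1 → write 1
  0×2 = 0 → write 0
  1×2 = 2 → write 0 carry 1
  0×2+1 = 1 → write 1
  1×2 = 2 → write 0 carry 1
  0×2+1 = 1 → write 1
  0×2 = 0 → write 0
  0×2 = 0 → write 0
  1×2 = 2 → write 0 carry 1
  0×2+1 = 1 → write 1
  0×2 = 0 → write 0
  0×2 = 0 → write 0
  1×2 = 2 → write 0 carry 1
  0×2+1 = 1 → write 1
  1×2 = 2 → write 0 carry 1
  1×2+1 = 3 → write 1 carry 1
  0×2+1 = 1 → write 1
  0×2 = 0 → write 0
  1×2 = 2 → write 0 carry 1
  remaining carry: 1

0b100110100010001010011010000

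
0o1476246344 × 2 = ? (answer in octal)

0o3174514710

Multiply each base-8 digit by 2, carrying:
  4×2 = 8 → write 0 carry 1
  4×2+1 = 9 → write 1 carry 1
  3×2+1 = 7 → write 7
  6×2 = 12 → write 4 carry 1
  4×2+1 = 9 → write 1 carry 1
  2×2+1 = 5 → write 5
  6×2 = 12 → write 4 carry 1
  7×2+1 = 15 → write 7 carry 1
  4×2+1 = 9 → write 1 carry 1
  1×2+1 = 3 → write 3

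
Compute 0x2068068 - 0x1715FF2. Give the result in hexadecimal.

0x952076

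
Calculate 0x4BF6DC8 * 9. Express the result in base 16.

Multiply each base-16 digit by 9, carrying:
  8×9 = 72 → write 8 carry 4
  C×9+4 = 112 → write 0 carry 7
  D×9+7 = 124 → write C carry 7
  6×9+7 = 61 → write D carry 3
  F×9+3 = 138 → write A carry 8
  B×9+8 = 107 → write B carry 6
  4×9+6 = 42 → write A carry 2
  remaining carry: 2

0x2ABADC08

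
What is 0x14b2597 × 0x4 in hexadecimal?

0x52c965c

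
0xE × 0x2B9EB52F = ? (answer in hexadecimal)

Multiply each base-16 digit by 14, carrying:
  F×14 = 210 → write 2 carry 13
  2×14+13 = 41 → write 9 carry 2
  5×14+2 = 72 → write 8 carry 4
  B×14+4 = 158 → write E carry 9
  E×14+9 = 205 → write D carry 12
  9×14+12 = 138 → write A carry 8
  B×14+8 = 162 → write 2 carry 10
  2×14+10 = 38 → write 6 carry 2
  remaining carry: 2

0x262ADE892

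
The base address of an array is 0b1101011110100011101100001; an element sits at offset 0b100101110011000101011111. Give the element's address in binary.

Add column by column in base 2, right to left:
  1+1 = 0 carry 1
  0+1+1 = 0 carry 1
  0+1+1 = 0 carry 1
  0+1+1 = 0 carry 1
  0+1+1 = 0 carry 1
  1+0+1 = 0 carry 1
  1+1+1 = 1 carry 1
  0+0+1 = 1
  1+1 = 0 carry 1
  1+0+1 = 0 carry 1
  1+0+1 = 0 carry 1
  0+0+1 = 1
  0+1 = 1
  0+1 = 1
  1+0 = 1
  0+0 = 0
  1+1 = 0 carry 1
  1+1+1 = 1 carry 1
  1+1+1 = 1 carry 1
  1+0+1 = 0 carry 1
  0+1+1 = 0 carry 1
  1+0+1 = 0 carry 1
  0+0+1 = 1
  1+1 = 0 carry 1
  1+0+1 = 0 carry 1
  final carry 1

0b10010001100111100011000000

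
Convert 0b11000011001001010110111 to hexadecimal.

0x6192b7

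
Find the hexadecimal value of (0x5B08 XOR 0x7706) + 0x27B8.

0x53C6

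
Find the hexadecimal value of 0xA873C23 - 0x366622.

0xA50D601

Subtract column by column in base 16:
  3-2 → 1
  2-2 → 0
  C-6 → 6
  3-6 → D (borrow)
  7-6-1 → 0
  8-3 → 5
  A-0 → A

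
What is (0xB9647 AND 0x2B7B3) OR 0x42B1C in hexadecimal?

0x6BF1F

0xB9647 AND 0x2B7B3 = 0x29603.
Then OR with 0x42B1C.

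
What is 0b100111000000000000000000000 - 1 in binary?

The trailing 21 digits are 0, so subtracting 1 borrows through: they become 1 and the next digit up decrements.

0b100110111111111111111111111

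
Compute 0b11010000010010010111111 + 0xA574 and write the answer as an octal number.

0b11010000010010010111111 = 0o32022277 in octal.
0xA574 = 0o122564 in octal.
Add column by column in base 8, right to left:
  7+4 = 3 carry 1
  7+6+1 = 6 carry 1
  2+5+1 = 0 carry 1
  2+2+1 = 5
  2+2 = 4
  0+1 = 1
  2+0 = 2
  3+0 = 3

0o32145063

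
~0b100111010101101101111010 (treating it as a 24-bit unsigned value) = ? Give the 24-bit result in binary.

0b011000101010010010000101

Invert each bit: 100111010101101101111010 → 011000101010010010000101.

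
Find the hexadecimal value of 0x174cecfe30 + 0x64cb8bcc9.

Add column by column in base 16, right to left:
  0+9 = 9
  3+c = f
  e+c = a carry 1
  f+b+1 = b carry 1
  c+8+1 = 5 carry 1
  e+b+1 = a carry 1
  c+c+1 = 9 carry 1
  4+4+1 = 9
  7+6 = d
  1+0 = 1

0x1d99a5baf9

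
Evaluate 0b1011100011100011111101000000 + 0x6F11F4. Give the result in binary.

0x6F11F4 = 0b11011110001000111110100 in binary.
Add column by column in base 2, right to left:
  0+0 = 0
  0+0 = 0
  0+1 = 1
  0+0 = 0
  0+1 = 1
  0+1 = 1
  1+1 = 0 carry 1
  0+1+1 = 0 carry 1
  1+1+1 = 1 carry 1
  1+0+1 = 0 carry 1
  1+0+1 = 0 carry 1
  1+0+1 = 0 carry 1
  1+1+1 = 1 carry 1
  1+0+1 = 0 carry 1
  0+0+1 = 1
  0+0 = 0
  0+1 = 1
  1+1 = 0 carry 1
  1+1+1 = 1 carry 1
  1+1+1 = 1 carry 1
  0+0+1 = 1
  0+1 = 1
  0+1 = 1
  1+0 = 1
  1+0 = 1
  1+0 = 1
  0+0 = 0
  1+0 = 1

0b1011111111010101000100110100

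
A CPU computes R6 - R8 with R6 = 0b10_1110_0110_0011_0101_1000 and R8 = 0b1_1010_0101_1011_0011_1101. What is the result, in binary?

0b101000000100000011011

Subtract column by column in base 2:
  0-1 → 1 (borrow)
  0-0-1 → 1 (borrow)
  0-1-1 → 0 (borrow)
  1-1-1 → 1 (borrow)
  1-1-1 → 1 (borrow)
  0-1-1 → 0 (borrow)
  1-0-1 → 0
  0-0 → 0
  1-1 → 0
  1-1 → 0
  0-0 → 0
  0-1 → 1 (borrow)
  0-1-1 → 0 (borrow)
  1-0-1 → 0
  1-1 → 0
  0-0 → 0
  0-0 → 0
  1-1 → 0
  1-0 → 1
  1-1 → 0
  0-1 → 1 (borrow)
  1-0-1 → 0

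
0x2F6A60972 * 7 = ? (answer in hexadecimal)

Multiply each base-16 digit by 7, carrying:
  2×7 = 14 → write E
  7×7 = 49 → write 1 carry 3
  9×7+3 = 66 → write 2 carry 4
  0×7+4 = 4 → write 4
  6×7 = 42 → write A carry 2
  A×7+2 = 72 → write 8 carry 4
  6×7+4 = 46 → write E carry 2
  F×7+2 = 107 → write B carry 6
  2×7+6 = 20 → write 4 carry 1
  remaining carry: 1

0x14BE8A421E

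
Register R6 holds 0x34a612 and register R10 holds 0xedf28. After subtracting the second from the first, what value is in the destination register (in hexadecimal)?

Subtract column by column in base 16:
  2-8 → a (borrow)
  1-2-1 → e (borrow)
  6-f-1 → 6 (borrow)
  a-d-1 → c (borrow)
  4-e-1 → 5 (borrow)
  3-0-1 → 2

0x25c6ea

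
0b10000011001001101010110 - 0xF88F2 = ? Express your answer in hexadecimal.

0b10000011001001101010110 = 0x419356 in hexadecimal.
Subtract column by column in base 16:
  6-2 → 4
  5-F → 6 (borrow)
  3-8-1 → A (borrow)
  9-8-1 → 0
  1-F → 2 (borrow)
  4-0-1 → 3

0x320A64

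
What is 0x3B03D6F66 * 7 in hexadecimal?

0x19D1AE0BCA

Multiply each base-16 digit by 7, carrying:
  6×7 = 42 → write A carry 2
  6×7+2 = 44 → write C carry 2
  F×7+2 = 107 → write B carry 6
  6×7+6 = 48 → write 0 carry 3
  D×7+3 = 94 → write E carry 5
  3×7+5 = 26 → write A carry 1
  0×7+1 = 1 → write 1
  B×7 = 77 → write D carry 4
  3×7+4 = 25 → write 9 carry 1
  remaining carry: 1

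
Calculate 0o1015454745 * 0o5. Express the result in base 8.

0o5103740571

Multiply each base-8 digit by 5, carrying:
  5×5 = 25 → write 1 carry 3
  4×5+3 = 23 → write 7 carry 2
  7×5+2 = 37 → write 5 carry 4
  4×5+4 = 24 → write 0 carry 3
  5×5+3 = 28 → write 4 carry 3
  4×5+3 = 23 → write 7 carry 2
  5×5+2 = 27 → write 3 carry 3
  1×5+3 = 8 → write 0 carry 1
  0×5+1 = 1 → write 1
  1×5 = 5 → write 5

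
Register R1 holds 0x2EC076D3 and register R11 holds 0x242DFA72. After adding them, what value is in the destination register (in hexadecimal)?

Add column by column in base 16, right to left:
  3+2 = 5
  D+7 = 4 carry 1
  6+A+1 = 1 carry 1
  7+F+1 = 7 carry 1
  0+D+1 = E
  C+2 = E
  E+4 = 2 carry 1
  2+2+1 = 5

0x52EE7145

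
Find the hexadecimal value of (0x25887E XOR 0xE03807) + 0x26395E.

0xEBE9D7

First 0x25887E XOR 0xE03807 = 0xC5B079.
Add column by column in base 16, right to left:
  9+E = 7 carry 1
  7+5+1 = D
  0+9 = 9
  B+3 = E
  5+6 = B
  C+2 = E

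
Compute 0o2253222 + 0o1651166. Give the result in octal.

0o4124410

Add column by column in base 8, right to left:
  2+6 = 0 carry 1
  2+6+1 = 1 carry 1
  2+1+1 = 4
  3+1 = 4
  5+5 = 2 carry 1
  2+6+1 = 1 carry 1
  2+1+1 = 4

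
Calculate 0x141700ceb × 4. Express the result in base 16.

Multiply each base-16 digit by 4, carrying:
  b×4 = 44 → write c carry 2
  e×4+2 = 58 → write a carry 3
  c×4+3 = 51 → write 3 carry 3
  0×4+3 = 3 → write 3
  0×4 = 0 → write 0
  7×4 = 28 → write c carry 1
  1×4+1 = 5 → write 5
  4×4 = 16 → write 0 carry 1
  1×4+1 = 5 → write 5

0x505c033ac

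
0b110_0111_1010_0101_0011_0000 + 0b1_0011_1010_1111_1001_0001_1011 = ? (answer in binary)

0b1101000101001111001001011

Add column by column in base 2, right to left:
  0+1 = 1
  0+1 = 1
  0+0 = 0
  0+1 = 1
  1+1 = 0 carry 1
  1+0+1 = 0 carry 1
  0+0+1 = 1
  0+0 = 0
  1+1 = 0 carry 1
  0+0+1 = 1
  1+0 = 1
  0+1 = 1
  0+1 = 1
  1+1 = 0 carry 1
  0+1+1 = 0 carry 1
  1+1+1 = 1 carry 1
  1+0+1 = 0 carry 1
  1+1+1 = 1 carry 1
  1+0+1 = 0 carry 1
  0+1+1 = 0 carry 1
  0+1+1 = 0 carry 1
  1+1+1 = 1 carry 1
  1+0+1 = 0 carry 1
  0+0+1 = 1
  0+1 = 1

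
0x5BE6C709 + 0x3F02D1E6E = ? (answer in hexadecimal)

0x44C13E577

Add column by column in base 16, right to left:
  9+E = 7 carry 1
  0+6+1 = 7
  7+E = 5 carry 1
  C+1+1 = E
  6+D = 3 carry 1
  E+2+1 = 1 carry 1
  B+0+1 = C
  5+F = 4 carry 1
  0+3+1 = 4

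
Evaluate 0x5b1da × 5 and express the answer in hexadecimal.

Multiply each base-16 digit by 5, carrying:
  a×5 = 50 → write 2 carry 3
  d×5+3 = 68 → write 4 carry 4
  1×5+4 = 9 → write 9
  b×5 = 55 → write 7 carry 3
  5×5+3 = 28 → write c carry 1
  remaining carry: 1

0x1c7942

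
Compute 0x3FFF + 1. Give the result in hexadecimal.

0x4000

The trailing 3 digits are F (max in base 16), so adding 1 cascades: they roll to 0 and the next digit up increments.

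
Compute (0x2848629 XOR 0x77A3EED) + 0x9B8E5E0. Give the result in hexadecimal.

First 0x2848629 XOR 0x77A3EED = 0x5FEB8C4.
Add column by column in base 16, right to left:
  4+0 = 4
  C+E = A carry 1
  8+5+1 = E
  B+E = 9 carry 1
  E+8+1 = 7 carry 1
  F+B+1 = B carry 1
  5+9+1 = F

0xFB79EA4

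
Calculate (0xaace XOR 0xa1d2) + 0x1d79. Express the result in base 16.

First 0xaace XOR 0xa1d2 = 0x0b1c.
Add column by column in base 16, right to left:
  c+9 = 5 carry 1
  1+7+1 = 9
  b+d = 8 carry 1
  0+1+1 = 2

0x2895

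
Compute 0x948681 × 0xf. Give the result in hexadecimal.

Multiply each base-16 digit by 15, carrying:
  1×15 = 15 → write f
  8×15 = 120 → write 8 carry 7
  6×15+7 = 97 → write 1 carry 6
  8×15+6 = 126 → write e carry 7
  4×15+7 = 67 → write 3 carry 4
  9×15+4 = 139 → write b carry 8
  remaining carry: 8

0x8b3e18f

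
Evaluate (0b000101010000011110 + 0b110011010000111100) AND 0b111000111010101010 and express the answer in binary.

0b111000100000001010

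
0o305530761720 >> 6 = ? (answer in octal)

0o3055307617

Shifting right by 6 bits = 2 oct digits: drop the last 2.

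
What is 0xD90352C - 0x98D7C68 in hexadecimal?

0x402B8C4

Subtract column by column in base 16:
  C-8 → 4
  2-6 → C (borrow)
  5-C-1 → 8 (borrow)
  3-7-1 → B (borrow)
  0-D-1 → 2 (borrow)
  9-8-1 → 0
  D-9 → 4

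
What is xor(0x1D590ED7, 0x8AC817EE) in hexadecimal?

0x97911939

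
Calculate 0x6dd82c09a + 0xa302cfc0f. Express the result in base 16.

Add column by column in base 16, right to left:
  a+f = 9 carry 1
  9+0+1 = a
  0+c = c
  c+f = b carry 1
  2+c+1 = f
  8+2 = a
  d+0 = d
  d+3 = 0 carry 1
  6+a+1 = 1 carry 1
  final carry 1

0x110dafbca9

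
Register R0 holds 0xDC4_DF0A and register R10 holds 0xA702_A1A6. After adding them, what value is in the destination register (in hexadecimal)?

Add column by column in base 16, right to left:
  A+6 = 0 carry 1
  0+A+1 = B
  F+1 = 0 carry 1
  D+A+1 = 8 carry 1
  4+2+1 = 7
  C+0 = C
  D+7 = 4 carry 1
  0+A+1 = B

0xB4C780B0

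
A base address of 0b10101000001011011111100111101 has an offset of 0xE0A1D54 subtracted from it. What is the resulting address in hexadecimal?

0b10101000001011011111100111101 = 0x1505BF3D in hexadecimal.
Subtract column by column in base 16:
  D-4 → 9
  3-5 → E (borrow)
  F-D-1 → 1
  B-1 → A
  5-A → B (borrow)
  0-0-1 → F (borrow)
  5-E-1 → 6 (borrow)
  1-0-1 → 0

0x6FBA1E9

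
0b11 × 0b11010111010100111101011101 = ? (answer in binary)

Multiply each base-2 digit by 3, carrying:
  1×3 = 3 → write 1 carry 1
  0×3+1 = 1 → write 1
  1×3 = 3 → write 1 carry 1
  1×3+1 = 4 → write 0 carry 2
  1×3+2 = 5 → write 1 carry 2
  0×3+2 = 2 → write 0 carry 1
  1×3+1 = 4 → write 0 carry 2
  0×3+2 = 2 → write 0 carry 1
  1×3+1 = 4 → write 0 carry 2
  1×3+2 = 5 → write 1 carry 2
  1×3+2 = 5 → write 1 carry 2
  1×3+2 = 5 → write 1 carry 2
  0×3+2 = 2 → write 0 carry 1
  0×3+1 = 1 → write 1
  1×3 = 3 → write 1 carry 1
  0×3+1 = 1 → write 1
  1×3 = 3 → write 1 carry 1
  0×3+1 = 1 → write 1
  1×3 = 3 → write 1 carry 1
  1×3+1 = 4 → write 0 carry 2
  1×3+2 = 5 → write 1 carry 2
  0×3+2 = 2 → write 0 carry 1
  1×3+1 = 4 → write 0 carry 2
  0×3+2 = 2 → write 0 carry 1
  1×3+1 = 4 → write 0 carry 2
  1×3+2 = 5 → write 1 carry 2
  remaining carry: 10

0b1010000101111110111000010111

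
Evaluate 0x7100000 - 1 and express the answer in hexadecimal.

0x70fffff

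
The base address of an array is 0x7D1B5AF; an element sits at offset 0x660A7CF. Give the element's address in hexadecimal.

0xE325D7E

Add column by column in base 16, right to left:
  F+F = E carry 1
  A+C+1 = 7 carry 1
  5+7+1 = D
  B+A = 5 carry 1
  1+0+1 = 2
  D+6 = 3 carry 1
  7+6+1 = E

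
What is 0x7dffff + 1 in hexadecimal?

The trailing 4 digits are F (max in base 16), so adding 1 cascades: they roll to 0 and the next digit up increments.

0x7e0000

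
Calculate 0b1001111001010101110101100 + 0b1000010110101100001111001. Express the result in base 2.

0b10010010000000010000100101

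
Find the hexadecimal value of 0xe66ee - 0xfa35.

0xd6cb9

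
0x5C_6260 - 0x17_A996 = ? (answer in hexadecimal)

Subtract column by column in base 16:
  0-6 → A (borrow)
  6-9-1 → C (borrow)
  2-9-1 → 8 (borrow)
  6-A-1 → B (borrow)
  C-7-1 → 4
  5-1 → 4

0x44B8CA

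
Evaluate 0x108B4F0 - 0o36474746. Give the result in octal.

0o43435412

0x108B4F0 = 0o102132360 in octal.
Subtract column by column in base 8:
  0-6 → 2 (borrow)
  6-4-1 → 1
  3-7 → 4 (borrow)
  2-4-1 → 5 (borrow)
  3-7-1 → 3 (borrow)
  1-4-1 → 4 (borrow)
  2-6-1 → 3 (borrow)
  0-3-1 → 4 (borrow)
  1-0-1 → 0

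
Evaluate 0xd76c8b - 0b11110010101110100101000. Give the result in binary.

0xd76c8b = 0b110101110110110010001011 in binary.
Subtract column by column in base 2:
  1-0 → 1
  1-0 → 1
  0-0 → 0
  1-1 → 0
  0-0 → 0
  0-1 → 1 (borrow)
  0-0-1 → 1 (borrow)
  1-0-1 → 0
  0-1 → 1 (borrow)
  0-0-1 → 1 (borrow)
  1-1-1 → 1 (borrow)
  1-1-1 → 1 (borrow)
  0-1-1 → 0 (borrow)
  1-0-1 → 0
  1-1 → 0
  0-0 → 0
  1-1 → 0
  1-0 → 1
  1-0 → 1
  0-1 → 1 (borrow)
  1-1-1 → 1 (borrow)
  0-1-1 → 0 (borrow)
  1-1-1 → 1 (borrow)
  1-0-1 → 0

0b10111100000111101100011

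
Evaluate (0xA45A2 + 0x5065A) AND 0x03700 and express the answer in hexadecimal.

0x300

Add column by column in base 16, right to left:
  2+A = C
  A+5 = F
  5+6 = B
  4+0 = 4
  A+5 = F
Sum = 0xF4BFC; now AND with 0x03700:
  F&0=0, 4&3=0, B&7=3, F&0=0, C&0=0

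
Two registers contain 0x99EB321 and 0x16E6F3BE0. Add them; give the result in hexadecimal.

Add column by column in base 16, right to left:
  1+0 = 1
  2+E = 0 carry 1
  3+B+1 = F
  B+3 = E
  E+F = D carry 1
  9+6+1 = 0 carry 1
  9+E+1 = 8 carry 1
  0+6+1 = 7
  0+1 = 1

0x1780DEF01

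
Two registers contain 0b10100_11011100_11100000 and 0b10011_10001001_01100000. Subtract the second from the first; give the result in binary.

Subtract column by column in base 2:
  0-0 → 0
  0-0 → 0
  0-0 → 0
  0-0 → 0
  0-0 → 0
  1-1 → 0
  1-1 → 0
  1-0 → 1
  0-1 → 1 (borrow)
  0-0-1 → 1 (borrow)
  1-0-1 → 0
  1-1 → 0
  1-0 → 1
  0-0 → 0
  1-0 → 1
  1-1 → 0
  0-1 → 1 (borrow)
  0-1-1 → 0 (borrow)
  1-0-1 → 0
  0-0 → 0
  1-1 → 0

0b10101001110000000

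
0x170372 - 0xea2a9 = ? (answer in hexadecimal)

0x860c9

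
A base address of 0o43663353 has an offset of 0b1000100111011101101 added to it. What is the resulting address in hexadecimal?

0x93B5D8

0o43663353 = 0x8F66EB in hexadecimal.
0b1000100111011101101 = 0x44EED in hexadecimal.
Add column by column in base 16, right to left:
  B+D = 8 carry 1
  E+E+1 = D carry 1
  6+E+1 = 5 carry 1
  6+4+1 = B
  F+4 = 3 carry 1
  8+0+1 = 9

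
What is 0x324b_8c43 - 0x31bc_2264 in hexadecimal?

0x8f69df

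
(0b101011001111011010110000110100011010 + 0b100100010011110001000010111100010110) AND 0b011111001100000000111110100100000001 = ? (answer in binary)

0b1111000000000000110010100000000000

Add column by column in base 2, right to left:
  0+0 = 0
  1+1 = 0 carry 1
  0+1+1 = 0 carry 1
  1+0+1 = 0 carry 1
  1+1+1 = 1 carry 1
  0+0+1 = 1
  0+0 = 0
  0+0 = 0
  1+1 = 0 carry 1
  0+1+1 = 0 carry 1
  1+1+1 = 1 carry 1
  1+1+1 = 1 carry 1
  0+0+1 = 1
  0+1 = 1
  0+0 = 0
  0+0 = 0
  1+0 = 1
  1+0 = 1
  0+1 = 1
  1+0 = 1
  0+0 = 0
  1+0 = 1
  1+1 = 0 carry 1
  0+1+1 = 0 carry 1
  1+1+1 = 1 carry 1
  1+1+1 = 1 carry 1
  1+0+1 = 0 carry 1
  1+0+1 = 0 carry 1
  0+1+1 = 0 carry 1
  0+0+1 = 1
  1+0 = 1
  1+0 = 1
  0+1 = 1
  1+0 = 1
  0+0 = 0
  1+1 = 0 carry 1
  final carry 1
Sum = 0b1001111100011001011110011110000110000; now AND with 0b011111001100000000111110100100000001:
  1001111100011001011110011110000110000
& 0011111001100000000111110100100000001
= 0001111000000000000110010100000000000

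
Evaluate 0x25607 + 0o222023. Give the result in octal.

0x25607 = 0o453007 in octal.
Add column by column in base 8, right to left:
  7+3 = 2 carry 1
  0+2+1 = 3
  0+0 = 0
  3+2 = 5
  5+2 = 7
  4+2 = 6

0o675032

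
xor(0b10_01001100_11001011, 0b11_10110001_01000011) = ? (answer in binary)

XOR bit by bit (1 where the bits differ):
  100100110011001011
^ 111011000101000011
= 011111110110001000

0b011111110110001000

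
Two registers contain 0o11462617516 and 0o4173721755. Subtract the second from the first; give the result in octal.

Subtract column by column in base 8:
  6-5 → 1
  1-5 → 4 (borrow)
  5-7-1 → 5 (borrow)
  7-1-1 → 5
  1-2 → 7 (borrow)
  6-7-1 → 6 (borrow)
  2-3-1 → 6 (borrow)
  6-7-1 → 6 (borrow)
  4-1-1 → 2
  1-4 → 5 (borrow)
  1-0-1 → 0

0o5266675541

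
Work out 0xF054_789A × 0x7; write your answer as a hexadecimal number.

0x6924F4C36

Multiply each base-16 digit by 7, carrying:
  A×7 = 70 → write 6 carry 4
  9×7+4 = 67 → write 3 carry 4
  8×7+4 = 60 → write C carry 3
  7×7+3 = 52 → write 4 carry 3
  4×7+3 = 31 → write F carry 1
  5×7+1 = 36 → write 4 carry 2
  0×7+2 = 2 → write 2
  F×7 = 105 → write 9 carry 6
  remaining carry: 6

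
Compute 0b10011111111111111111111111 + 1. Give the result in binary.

The trailing 23 digits are 1 (max in base 2), so adding 1 cascades: they roll to 0 and the next digit up increments.

0b10100000000000000000000000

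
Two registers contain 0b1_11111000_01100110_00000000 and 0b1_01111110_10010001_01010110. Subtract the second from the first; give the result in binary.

Subtract column by column in base 2:
  0-0 → 0
  0-1 → 1 (borrow)
  0-1-1 → 0 (borrow)
  0-0-1 → 1 (borrow)
  0-1-1 → 0 (borrow)
  0-0-1 → 1 (borrow)
  0-1-1 → 0 (borrow)
  0-0-1 → 1 (borrow)
  0-1-1 → 0 (borrow)
  1-0-1 → 0
  1-0 → 1
  0-0 → 0
  0-1 → 1 (borrow)
  1-0-1 → 0
  1-0 → 1
  0-1 → 1 (borrow)
  0-0-1 → 1 (borrow)
  0-1-1 → 0 (borrow)
  0-1-1 → 0 (borrow)
  1-1-1 → 1 (borrow)
  1-1-1 → 1 (borrow)
  1-1-1 → 1 (borrow)
  1-1-1 → 1 (borrow)
  1-0-1 → 0
  1-1 → 0

0b11110011101010010101010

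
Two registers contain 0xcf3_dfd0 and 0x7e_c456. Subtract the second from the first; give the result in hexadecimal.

Subtract column by column in base 16:
  0-6 → a (borrow)
  d-5-1 → 7
  f-4 → b
  d-c → 1
  3-e → 5 (borrow)
  f-7-1 → 7
  c-0 → c

0xc751b7a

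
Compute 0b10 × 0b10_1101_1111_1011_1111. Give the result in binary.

0b1011011111101111110

Multiply each base-2 digit by 2, carrying:
  1×2 = 2 → write 0 carry 1
  1×2+1 = 3 → write 1 carry 1
  1×2+1 = 3 → write 1 carry 1
  1×2+1 = 3 → write 1 carry 1
  1×2+1 = 3 → write 1 carry 1
  1×2+1 = 3 → write 1 carry 1
  0×2+1 = 1 → write 1
  1×2 = 2 → write 0 carry 1
  1×2+1 = 3 → write 1 carry 1
  1×2+1 = 3 → write 1 carry 1
  1×2+1 = 3 → write 1 carry 1
  1×2+1 = 3 → write 1 carry 1
  1×2+1 = 3 → write 1 carry 1
  0×2+1 = 1 → write 1
  1×2 = 2 → write 0 carry 1
  1×2+1 = 3 → write 1 carry 1
  0×2+1 = 1 → write 1
  1×2 = 2 → write 0 carry 1
  remaining carry: 1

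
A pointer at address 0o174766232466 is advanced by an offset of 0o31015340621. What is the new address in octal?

0o226003573307

Add column by column in base 8, right to left:
  6+1 = 7
  6+2 = 0 carry 1
  4+6+1 = 3 carry 1
  2+0+1 = 3
  3+4 = 7
  2+3 = 5
  6+5 = 3 carry 1
  6+1+1 = 0 carry 1
  7+0+1 = 0 carry 1
  4+1+1 = 6
  7+3 = 2 carry 1
  1+0+1 = 2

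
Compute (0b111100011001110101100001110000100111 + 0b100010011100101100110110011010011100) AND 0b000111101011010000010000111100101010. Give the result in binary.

0b110100010000000010000001000000010

Add column by column in base 2, right to left:
  1+0 = 1
  1+0 = 1
  1+1 = 0 carry 1
  0+1+1 = 0 carry 1
  0+1+1 = 0 carry 1
  1+0+1 = 0 carry 1
  0+0+1 = 1
  0+1 = 1
  0+0 = 0
  0+1 = 1
  1+1 = 0 carry 1
  1+0+1 = 0 carry 1
  1+0+1 = 0 carry 1
  0+1+1 = 0 carry 1
  0+1+1 = 0 carry 1
  0+0+1 = 1
  0+1 = 1
  1+1 = 0 carry 1
  1+0+1 = 0 carry 1
  0+0+1 = 1
  1+1 = 0 carry 1
  0+1+1 = 0 carry 1
  1+0+1 = 0 carry 1
  1+1+1 = 1 carry 1
  1+0+1 = 0 carry 1
  0+0+1 = 1
  0+1 = 1
  1+1 = 0 carry 1
  1+1+1 = 1 carry 1
  0+0+1 = 1
  0+0 = 0
  0+1 = 1
  1+0 = 1
  1+0 = 1
  1+0 = 1
  1+1 = 0 carry 1
  final carry 1
Sum = 0b1011110110110100010011000001011000011; now AND with 0b000111101011010000010000111100101010:
  1011110110110100010011000001011000011
& 0000111101011010000010000111100101010
= 0000110100010000000010000001000000010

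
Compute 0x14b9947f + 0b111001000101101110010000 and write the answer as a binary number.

0b10101100111011111000000001111

0x14b9947f = 0b10100101110011001010001111111 in binary.
Add column by column in base 2, right to left:
  1+0 = 1
  1+0 = 1
  1+0 = 1
  1+0 = 1
  1+1 = 0 carry 1
  1+0+1 = 0 carry 1
  1+0+1 = 0 carry 1
  0+1+1 = 0 carry 1
  0+1+1 = 0 carry 1
  0+1+1 = 0 carry 1
  1+0+1 = 0 carry 1
  0+1+1 = 0 carry 1
  1+1+1 = 1 carry 1
  0+0+1 = 1
  0+1 = 1
  1+0 = 1
  1+0 = 1
  0+0 = 0
  0+1 = 1
  1+0 = 1
  1+0 = 1
  1+1 = 0 carry 1
  0+1+1 = 0 carry 1
  1+1+1 = 1 carry 1
  0+0+1 = 1
  0+0 = 0
  1+0 = 1
  0+0 = 0
  1+0 = 1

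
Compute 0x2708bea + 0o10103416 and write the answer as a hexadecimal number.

0x29112f8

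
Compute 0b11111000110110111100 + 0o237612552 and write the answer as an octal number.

0o243521446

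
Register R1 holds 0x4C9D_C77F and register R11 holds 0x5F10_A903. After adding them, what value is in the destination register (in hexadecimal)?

Add column by column in base 16, right to left:
  F+3 = 2 carry 1
  7+0+1 = 8
  7+9 = 0 carry 1
  C+A+1 = 7 carry 1
  D+0+1 = E
  9+1 = A
  C+F = B carry 1
  4+5+1 = A

0xABAE7082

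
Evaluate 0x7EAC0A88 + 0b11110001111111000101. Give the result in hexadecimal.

0x7EBB2A4D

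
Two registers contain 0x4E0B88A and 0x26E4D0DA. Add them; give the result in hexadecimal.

0x2BC58964

Add column by column in base 16, right to left:
  A+A = 4 carry 1
  8+D+1 = 6 carry 1
  8+0+1 = 9
  B+D = 8 carry 1
  0+4+1 = 5
  E+E = C carry 1
  4+6+1 = B
  0+2 = 2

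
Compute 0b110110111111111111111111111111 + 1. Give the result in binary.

0b110111000000000000000000000000

The trailing 24 digits are 1 (max in base 2), so adding 1 cascades: they roll to 0 and the next digit up increments.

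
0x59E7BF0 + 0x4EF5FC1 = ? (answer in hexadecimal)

Add column by column in base 16, right to left:
  0+1 = 1
  F+C = B carry 1
  B+F+1 = B carry 1
  7+5+1 = D
  E+F = D carry 1
  9+E+1 = 8 carry 1
  5+4+1 = A

0xA8DDBB1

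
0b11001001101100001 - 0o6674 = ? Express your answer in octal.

0b11001001101100001 = 0o311541 in octal.
Subtract column by column in base 8:
  1-4 → 5 (borrow)
  4-7-1 → 4 (borrow)
  5-6-1 → 6 (borrow)
  1-6-1 → 2 (borrow)
  1-0-1 → 0
  3-0 → 3

0o302645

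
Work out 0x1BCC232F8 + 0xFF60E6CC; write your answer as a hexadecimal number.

Add column by column in base 16, right to left:
  8+C = 4 carry 1
  F+C+1 = C carry 1
  2+6+1 = 9
  3+E = 1 carry 1
  2+0+1 = 3
  C+6 = 2 carry 1
  C+F+1 = C carry 1
  B+F+1 = B carry 1
  1+0+1 = 2

0x2BC2319C4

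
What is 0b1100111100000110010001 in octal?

Group the bits in threes: 001 100 111 100 000 110 010 001 → 14740621.

0o14740621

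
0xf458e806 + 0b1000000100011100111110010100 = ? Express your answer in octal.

0o37432533632

0xf458e806 = 0o36426164006 in octal.
0b1000000100011100111110010100 = 0o1004347624 in octal.
Add column by column in base 8, right to left:
  6+4 = 2 carry 1
  0+2+1 = 3
  0+6 = 6
  4+7 = 3 carry 1
  6+4+1 = 3 carry 1
  1+3+1 = 5
  6+4 = 2 carry 1
  2+0+1 = 3
  4+0 = 4
  6+1 = 7
  3+0 = 3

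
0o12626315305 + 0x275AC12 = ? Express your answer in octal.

0x275AC12 = 0o235326022 in octal.
Add column by column in base 8, right to left:
  5+2 = 7
  0+2 = 2
  3+0 = 3
  5+6 = 3 carry 1
  1+2+1 = 4
  3+3 = 6
  6+5 = 3 carry 1
  2+3+1 = 6
  6+2 = 0 carry 1
  2+0+1 = 3
  1+0 = 1

0o13063643327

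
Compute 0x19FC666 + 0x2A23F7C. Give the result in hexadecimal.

Add column by column in base 16, right to left:
  6+C = 2 carry 1
  6+7+1 = E
  6+F = 5 carry 1
  C+3+1 = 0 carry 1
  F+2+1 = 2 carry 1
  9+A+1 = 4 carry 1
  1+2+1 = 4

0x44205E2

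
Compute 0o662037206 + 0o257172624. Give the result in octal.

0o1141232032

Add column by column in base 8, right to left:
  6+4 = 2 carry 1
  0+2+1 = 3
  2+6 = 0 carry 1
  7+2+1 = 2 carry 1
  3+7+1 = 3 carry 1
  0+1+1 = 2
  2+7 = 1 carry 1
  6+5+1 = 4 carry 1
  6+2+1 = 1 carry 1
  final carry 1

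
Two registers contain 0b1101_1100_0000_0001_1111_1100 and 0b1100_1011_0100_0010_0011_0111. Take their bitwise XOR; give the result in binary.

XOR bit by bit (1 where the bits differ):
  110111000000000111111100
^ 110010110100001000110111
= 000101110100001111001011

0b000101110100001111001011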